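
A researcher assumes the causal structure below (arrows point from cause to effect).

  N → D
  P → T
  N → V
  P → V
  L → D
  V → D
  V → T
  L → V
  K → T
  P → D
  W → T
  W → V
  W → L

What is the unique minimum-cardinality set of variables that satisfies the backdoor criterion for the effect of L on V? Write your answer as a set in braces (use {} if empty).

Variables eligible for adjustment (non-descendants of L, excluding L and V): {K, N, P, W}.
Backdoor paths from L to V:
  P1: L <- W -> V
  P2: L <- W -> T <- P -> V
  P3: L <- W -> T <- P -> D <- N -> V
  P4: L <- W -> T <- P -> D <- V
  P5: L <- W -> T <- V
The empty set is not sufficient: P1 (L <- W -> V) has no collider blocking it and no conditioned non-collider, so it is open.
Try {W}:
  P1: blocked at fork node W ∈ conditioning set.
  P2: blocked at fork node W ∈ conditioning set.
  P3: blocked at fork node W ∈ conditioning set.
  P4: blocked at fork node W ∈ conditioning set.
  P5: blocked at fork node W ∈ conditioning set.
{W} contains no descendant of L and blocks every backdoor path.
No other singleton works — e.g. {N} leaves P1 open — so {W} is the unique smallest valid adjustment set.

{W}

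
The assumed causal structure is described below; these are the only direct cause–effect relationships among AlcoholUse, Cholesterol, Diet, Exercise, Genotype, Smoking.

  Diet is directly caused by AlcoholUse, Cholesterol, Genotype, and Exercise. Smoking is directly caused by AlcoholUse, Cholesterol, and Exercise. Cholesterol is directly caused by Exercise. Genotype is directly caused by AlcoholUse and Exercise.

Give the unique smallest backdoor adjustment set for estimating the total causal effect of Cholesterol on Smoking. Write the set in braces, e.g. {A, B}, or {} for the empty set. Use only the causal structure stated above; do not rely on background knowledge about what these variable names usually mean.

{Exercise}

Variables eligible for adjustment (non-descendants of Cholesterol, excluding Cholesterol and Smoking): {AlcoholUse, Exercise, Genotype}.
Backdoor paths from Cholesterol to Smoking:
  P1: Cholesterol <- Exercise -> Smoking
  P2: Cholesterol <- Exercise -> Genotype <- AlcoholUse -> Smoking
  P3: Cholesterol <- Exercise -> Genotype -> Diet <- AlcoholUse -> Smoking
  P4: Cholesterol <- Exercise -> Diet <- AlcoholUse -> Smoking
  P5: Cholesterol <- Exercise -> Diet <- Genotype <- AlcoholUse -> Smoking
The empty set is not sufficient: P1 (Cholesterol <- Exercise -> Smoking) has no collider blocking it and no conditioned non-collider, so it is open.
Try {Exercise}:
  P1: blocked at fork node Exercise ∈ conditioning set.
  P2: blocked at fork node Exercise ∈ conditioning set.
  P3: blocked at fork node Exercise ∈ conditioning set.
  P4: blocked at fork node Exercise ∈ conditioning set.
  P5: blocked at fork node Exercise ∈ conditioning set.
{Exercise} contains no descendant of Cholesterol and blocks every backdoor path.
No other singleton works — e.g. {AlcoholUse} leaves P1 open — so {Exercise} is the unique smallest valid adjustment set.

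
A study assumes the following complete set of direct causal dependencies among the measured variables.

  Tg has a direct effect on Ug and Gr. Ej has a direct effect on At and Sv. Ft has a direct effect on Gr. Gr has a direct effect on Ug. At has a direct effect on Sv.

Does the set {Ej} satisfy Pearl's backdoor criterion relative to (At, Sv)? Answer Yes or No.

Backdoor paths from At to Sv (paths whose first edge points into At):
  P1: At <- Ej -> Sv
Condition 1 (no descendant of At in the set): holds — descendants of At are {Sv}; none are in {Ej}.
Condition 2 (every backdoor path blocked by {Ej}):
  P1: blocked at fork node Ej ∈ conditioning set.
{Ej} satisfies the backdoor criterion.

Yes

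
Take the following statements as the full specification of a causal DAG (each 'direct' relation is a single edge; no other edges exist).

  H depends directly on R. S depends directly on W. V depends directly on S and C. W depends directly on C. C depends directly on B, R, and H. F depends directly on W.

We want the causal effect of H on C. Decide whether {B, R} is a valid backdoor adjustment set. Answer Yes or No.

Yes

Backdoor paths from H to C (paths whose first edge points into H):
  P1: H <- R -> C
Condition 1 (no descendant of H in the set): holds — descendants of H are {C, F, S, V, W}; none are in {B, R}.
Condition 2 (every backdoor path blocked by {B, R}):
  P1: blocked at fork node R ∈ conditioning set.
{B, R} satisfies the backdoor criterion.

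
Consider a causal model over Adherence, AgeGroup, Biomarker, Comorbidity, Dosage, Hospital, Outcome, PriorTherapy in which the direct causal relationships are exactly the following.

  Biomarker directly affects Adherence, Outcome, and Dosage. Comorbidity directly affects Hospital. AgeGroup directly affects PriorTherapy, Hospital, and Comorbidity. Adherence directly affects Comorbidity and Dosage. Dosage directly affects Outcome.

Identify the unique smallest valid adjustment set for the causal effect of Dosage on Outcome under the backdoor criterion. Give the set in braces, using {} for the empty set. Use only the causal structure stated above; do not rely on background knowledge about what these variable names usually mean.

Variables eligible for adjustment (non-descendants of Dosage, excluding Dosage and Outcome): {Adherence, AgeGroup, Biomarker, Comorbidity, Hospital, PriorTherapy}.
Backdoor paths from Dosage to Outcome:
  P1: Dosage <- Biomarker -> Outcome
  P2: Dosage <- Adherence <- Biomarker -> Outcome
The empty set is not sufficient: P1 (Dosage <- Biomarker -> Outcome) has no collider blocking it and no conditioned non-collider, so it is open.
Try {Biomarker}:
  P1: blocked at fork node Biomarker ∈ conditioning set.
  P2: blocked at fork node Biomarker ∈ conditioning set.
{Biomarker} contains no descendant of Dosage and blocks every backdoor path.
No other singleton works — e.g. {AgeGroup} leaves P1 open — so {Biomarker} is the unique smallest valid adjustment set.

{Biomarker}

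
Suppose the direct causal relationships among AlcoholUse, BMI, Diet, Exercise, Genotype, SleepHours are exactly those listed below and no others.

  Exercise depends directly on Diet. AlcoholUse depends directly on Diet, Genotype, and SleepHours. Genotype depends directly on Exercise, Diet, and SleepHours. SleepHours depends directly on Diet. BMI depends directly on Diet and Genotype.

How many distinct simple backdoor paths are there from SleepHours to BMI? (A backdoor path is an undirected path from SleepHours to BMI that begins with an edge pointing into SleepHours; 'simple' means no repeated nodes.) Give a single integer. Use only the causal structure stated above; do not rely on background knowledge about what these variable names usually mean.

A backdoor path from SleepHours to BMI is any simple undirected path whose first edge points into SleepHours (i.e. leaves SleepHours via a parent).
Parents of SleepHours: {Diet}.
Enumerating:
  P1: SleepHours <- Diet -> Exercise -> Genotype -> BMI
  P2: SleepHours <- Diet -> Genotype -> BMI
  P3: SleepHours <- Diet -> BMI
  P4: SleepHours <- Diet -> AlcoholUse <- Genotype -> BMI
That exhausts the simple backdoor paths. Count: 4.

4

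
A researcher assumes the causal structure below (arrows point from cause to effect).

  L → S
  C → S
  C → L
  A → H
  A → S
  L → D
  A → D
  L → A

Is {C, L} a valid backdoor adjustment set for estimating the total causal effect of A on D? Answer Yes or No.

Backdoor paths from A to D (paths whose first edge points into A):
  P1: A <- L -> D
Condition 1 (no descendant of A in the set): holds — descendants of A are {D, H, S}; none are in {C, L}.
Condition 2 (every backdoor path blocked by {C, L}):
  P1: blocked at fork node L ∈ conditioning set.
{C, L} satisfies the backdoor criterion.

Yes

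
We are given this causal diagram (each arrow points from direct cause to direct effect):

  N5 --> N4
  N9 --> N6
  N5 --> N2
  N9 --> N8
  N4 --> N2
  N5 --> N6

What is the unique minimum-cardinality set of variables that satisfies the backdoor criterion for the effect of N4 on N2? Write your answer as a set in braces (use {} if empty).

{N5}

Variables eligible for adjustment (non-descendants of N4, excluding N4 and N2): {N5, N6, N8, N9}.
Backdoor paths from N4 to N2:
  P1: N4 <- N5 -> N2
The empty set is not sufficient: P1 (N4 <- N5 -> N2) has no collider blocking it and no conditioned non-collider, so it is open.
Try {N5}:
  P1: blocked at fork node N5 ∈ conditioning set.
{N5} contains no descendant of N4 and blocks every backdoor path.
No other singleton works — e.g. {N9} leaves P1 open — so {N5} is the unique smallest valid adjustment set.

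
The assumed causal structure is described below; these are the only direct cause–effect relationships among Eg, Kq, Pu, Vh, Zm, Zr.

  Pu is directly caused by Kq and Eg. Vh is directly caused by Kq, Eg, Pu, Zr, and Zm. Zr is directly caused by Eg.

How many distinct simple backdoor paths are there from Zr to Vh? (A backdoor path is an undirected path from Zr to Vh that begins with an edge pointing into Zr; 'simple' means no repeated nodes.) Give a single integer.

A backdoor path from Zr to Vh is any simple undirected path whose first edge points into Zr (i.e. leaves Zr via a parent).
Parents of Zr: {Eg}.
Enumerating:
  P1: Zr <- Eg -> Pu <- Kq -> Vh
  P2: Zr <- Eg -> Pu -> Vh
  P3: Zr <- Eg -> Vh
That exhausts the simple backdoor paths. Count: 3.

3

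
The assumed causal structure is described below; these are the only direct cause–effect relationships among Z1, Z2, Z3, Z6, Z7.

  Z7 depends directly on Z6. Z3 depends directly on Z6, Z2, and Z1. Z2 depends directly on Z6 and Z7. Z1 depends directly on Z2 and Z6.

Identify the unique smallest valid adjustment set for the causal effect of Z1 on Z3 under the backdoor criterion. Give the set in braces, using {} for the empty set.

{Z2, Z6}

Variables eligible for adjustment (non-descendants of Z1, excluding Z1 and Z3): {Z2, Z6, Z7}.
Backdoor paths from Z1 to Z3:
  P1: Z1 <- Z6 -> Z7 -> Z2 -> Z3
  P2: Z1 <- Z6 -> Z2 -> Z3
  P3: Z1 <- Z6 -> Z3
  P4: Z1 <- Z2 <- Z6 -> Z3
  P5: Z1 <- Z2 <- Z7 <- Z6 -> Z3
  P6: Z1 <- Z2 -> Z3
The empty set is not sufficient: P1 (Z1 <- Z6 -> Z7 -> Z2 -> Z3) has no collider blocking it and no conditioned non-collider, so it is open.
Try {Z2, Z6}:
  P1: blocked at fork node Z6 ∈ conditioning set.
  P2: blocked at fork node Z6 ∈ conditioning set.
  P3: blocked at fork node Z6 ∈ conditioning set.
  P4: blocked at chain node Z2 ∈ conditioning set.
  P5: blocked at chain node Z2 ∈ conditioning set.
  P6: blocked at fork node Z2 ∈ conditioning set.
{Z2, Z6} contains no descendant of Z1 and blocks every backdoor path.
Every element of {Z2, Z6} is needed (dropping Z2 leaves P6 open; dropping Z6 leaves P3 open), so no proper subset is valid.
Among all size-2 subsets of the eligible variables, only {Z2, Z6} blocks every backdoor path, so it is the unique smallest valid adjustment set.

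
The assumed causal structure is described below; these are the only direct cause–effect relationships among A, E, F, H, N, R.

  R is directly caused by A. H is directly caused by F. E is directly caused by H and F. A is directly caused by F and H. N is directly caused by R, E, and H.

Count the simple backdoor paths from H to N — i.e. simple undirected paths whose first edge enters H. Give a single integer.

A backdoor path from H to N is any simple undirected path whose first edge points into H (i.e. leaves H via a parent).
Parents of H: {F}.
Enumerating:
  P1: H <- F -> E -> N
  P2: H <- F -> A -> R -> N
That exhausts the simple backdoor paths. Count: 2.

2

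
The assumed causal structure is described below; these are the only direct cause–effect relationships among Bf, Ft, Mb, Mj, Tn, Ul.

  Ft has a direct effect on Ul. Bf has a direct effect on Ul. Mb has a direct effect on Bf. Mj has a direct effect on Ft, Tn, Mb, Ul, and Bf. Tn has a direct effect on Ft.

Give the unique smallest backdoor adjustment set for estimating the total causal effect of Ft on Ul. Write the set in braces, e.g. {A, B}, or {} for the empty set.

Variables eligible for adjustment (non-descendants of Ft, excluding Ft and Ul): {Bf, Mb, Mj, Tn}.
Backdoor paths from Ft to Ul:
  P1: Ft <- Mj -> Mb -> Bf -> Ul
  P2: Ft <- Mj -> Bf -> Ul
  P3: Ft <- Mj -> Ul
  P4: Ft <- Tn <- Mj -> Mb -> Bf -> Ul
  P5: Ft <- Tn <- Mj -> Bf -> Ul
  P6: Ft <- Tn <- Mj -> Ul
The empty set is not sufficient: P1 (Ft <- Mj -> Mb -> Bf -> Ul) has no collider blocking it and no conditioned non-collider, so it is open.
Try {Mj}:
  P1: blocked at fork node Mj ∈ conditioning set.
  P2: blocked at fork node Mj ∈ conditioning set.
  P3: blocked at fork node Mj ∈ conditioning set.
  P4: blocked at fork node Mj ∈ conditioning set.
  P5: blocked at fork node Mj ∈ conditioning set.
  P6: blocked at fork node Mj ∈ conditioning set.
{Mj} contains no descendant of Ft and blocks every backdoor path.
No other singleton works — e.g. {Tn} leaves P1 open — so {Mj} is the unique smallest valid adjustment set.

{Mj}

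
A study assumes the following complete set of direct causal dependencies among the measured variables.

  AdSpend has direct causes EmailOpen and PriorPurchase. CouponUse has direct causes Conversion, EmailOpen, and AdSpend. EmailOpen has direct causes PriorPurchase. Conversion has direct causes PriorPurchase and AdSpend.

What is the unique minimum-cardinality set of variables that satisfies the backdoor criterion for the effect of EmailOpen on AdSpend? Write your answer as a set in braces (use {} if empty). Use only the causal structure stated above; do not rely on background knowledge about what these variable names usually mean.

{PriorPurchase}

Variables eligible for adjustment (non-descendants of EmailOpen, excluding EmailOpen and AdSpend): {PriorPurchase}.
Backdoor paths from EmailOpen to AdSpend:
  P1: EmailOpen <- PriorPurchase -> AdSpend
  P2: EmailOpen <- PriorPurchase -> Conversion <- AdSpend
  P3: EmailOpen <- PriorPurchase -> Conversion -> CouponUse <- AdSpend
The empty set is not sufficient: P1 (EmailOpen <- PriorPurchase -> AdSpend) has no collider blocking it and no conditioned non-collider, so it is open.
Try {PriorPurchase}:
  P1: blocked at fork node PriorPurchase ∈ conditioning set.
  P2: blocked at fork node PriorPurchase ∈ conditioning set.
  P3: blocked at fork node PriorPurchase ∈ conditioning set.
{PriorPurchase} contains no descendant of EmailOpen and blocks every backdoor path.
{PriorPurchase} is the unique smallest valid adjustment set.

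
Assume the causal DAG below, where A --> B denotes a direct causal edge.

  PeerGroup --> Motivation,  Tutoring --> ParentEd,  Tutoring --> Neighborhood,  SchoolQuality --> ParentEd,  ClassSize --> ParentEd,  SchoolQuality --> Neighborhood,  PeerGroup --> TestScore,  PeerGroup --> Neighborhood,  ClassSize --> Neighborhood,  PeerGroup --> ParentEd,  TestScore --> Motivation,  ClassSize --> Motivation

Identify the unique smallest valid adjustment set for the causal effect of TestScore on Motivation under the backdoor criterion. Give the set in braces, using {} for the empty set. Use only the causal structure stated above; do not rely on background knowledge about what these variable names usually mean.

{PeerGroup}

Variables eligible for adjustment (non-descendants of TestScore, excluding TestScore and Motivation): {ClassSize, Neighborhood, ParentEd, PeerGroup, SchoolQuality, Tutoring}.
Backdoor paths from TestScore to Motivation:
  P1: TestScore <- PeerGroup -> Neighborhood <- ClassSize -> Motivation
  P2: TestScore <- PeerGroup -> Neighborhood <- SchoolQuality -> ParentEd <- ClassSize -> Motivation
  P3: TestScore <- PeerGroup -> Neighborhood <- Tutoring -> ParentEd <- ClassSize -> Motivation
  P4: TestScore <- PeerGroup -> ParentEd <- ClassSize -> Motivation
  P5: TestScore <- PeerGroup -> ParentEd <- SchoolQuality -> Neighborhood <- ClassSize -> Motivation
  P6: TestScore <- PeerGroup -> ParentEd <- Tutoring -> Neighborhood <- ClassSize -> Motivation
  P7: TestScore <- PeerGroup -> Motivation
The empty set is not sufficient: P7 (TestScore <- PeerGroup -> Motivation) has no collider blocking it and no conditioned non-collider, so it is open.
Try {PeerGroup}:
  P1: blocked at fork node PeerGroup ∈ conditioning set.
  P2: blocked at fork node PeerGroup ∈ conditioning set.
  P3: blocked at fork node PeerGroup ∈ conditioning set.
  P4: blocked at fork node PeerGroup ∈ conditioning set.
  P5: blocked at fork node PeerGroup ∈ conditioning set.
  P6: blocked at fork node PeerGroup ∈ conditioning set.
  P7: blocked at fork node PeerGroup ∈ conditioning set.
{PeerGroup} contains no descendant of TestScore and blocks every backdoor path.
No other singleton works — e.g. {ClassSize} leaves P7 open — so {PeerGroup} is the unique smallest valid adjustment set.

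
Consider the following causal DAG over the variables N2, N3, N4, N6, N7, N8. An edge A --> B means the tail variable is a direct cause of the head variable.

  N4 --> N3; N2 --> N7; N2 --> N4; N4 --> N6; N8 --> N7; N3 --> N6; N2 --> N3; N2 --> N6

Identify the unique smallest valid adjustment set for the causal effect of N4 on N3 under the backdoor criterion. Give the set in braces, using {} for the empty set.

Variables eligible for adjustment (non-descendants of N4, excluding N4 and N3): {N2, N7, N8}.
Backdoor paths from N4 to N3:
  P1: N4 <- N2 -> N3
  P2: N4 <- N2 -> N6 <- N3
The empty set is not sufficient: P1 (N4 <- N2 -> N3) has no collider blocking it and no conditioned non-collider, so it is open.
Try {N2}:
  P1: blocked at fork node N2 ∈ conditioning set.
  P2: blocked at fork node N2 ∈ conditioning set.
{N2} contains no descendant of N4 and blocks every backdoor path.
No other singleton works — e.g. {N8} leaves P1 open — so {N2} is the unique smallest valid adjustment set.

{N2}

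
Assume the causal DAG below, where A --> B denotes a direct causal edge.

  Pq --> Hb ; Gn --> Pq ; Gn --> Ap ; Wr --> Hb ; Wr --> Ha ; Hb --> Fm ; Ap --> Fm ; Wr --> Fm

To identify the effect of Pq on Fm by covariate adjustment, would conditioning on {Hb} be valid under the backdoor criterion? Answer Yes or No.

Backdoor paths from Pq to Fm (paths whose first edge points into Pq):
  P1: Pq <- Gn -> Ap -> Fm
Condition 1 (no descendant of Pq in the set): FAILS — Hb is a descendant of Pq.
Condition 2 (every backdoor path blocked by {Hb}):
  P1: open — no interior node is in the conditioning set.
{Hb} does not satisfy the backdoor criterion.

No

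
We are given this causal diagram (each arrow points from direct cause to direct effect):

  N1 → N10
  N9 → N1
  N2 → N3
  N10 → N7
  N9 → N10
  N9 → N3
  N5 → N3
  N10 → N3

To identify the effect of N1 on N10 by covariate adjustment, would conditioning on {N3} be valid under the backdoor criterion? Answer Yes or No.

Backdoor paths from N1 to N10 (paths whose first edge points into N1):
  P1: N1 <- N9 -> N10
  P2: N1 <- N9 -> N3 <- N10
Condition 1 (no descendant of N1 in the set): FAILS — N3 is a descendant of N1.
Condition 2 (every backdoor path blocked by {N3}):
  P1: open — no interior node is in the conditioning set.
  P2: open — collider(s) N3 are conditioned on (or have a conditioned descendant) and no non-collider on the path is in the set.
{N3} does not satisfy the backdoor criterion.

No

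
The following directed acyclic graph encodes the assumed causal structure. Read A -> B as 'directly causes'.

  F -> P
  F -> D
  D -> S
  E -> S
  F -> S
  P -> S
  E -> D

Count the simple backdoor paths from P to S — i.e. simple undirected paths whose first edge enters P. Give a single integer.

3

A backdoor path from P to S is any simple undirected path whose first edge points into P (i.e. leaves P via a parent).
Parents of P: {F}.
Enumerating:
  P1: P <- F -> D <- E -> S
  P2: P <- F -> D -> S
  P3: P <- F -> S
That exhausts the simple backdoor paths. Count: 3.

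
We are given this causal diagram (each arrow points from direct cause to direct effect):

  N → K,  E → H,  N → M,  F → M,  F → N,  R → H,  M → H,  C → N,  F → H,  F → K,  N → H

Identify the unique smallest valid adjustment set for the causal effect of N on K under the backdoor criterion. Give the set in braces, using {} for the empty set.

Variables eligible for adjustment (non-descendants of N, excluding N and K): {C, E, F, R}.
Backdoor paths from N to K:
  P1: N <- F -> K
The empty set is not sufficient: P1 (N <- F -> K) has no collider blocking it and no conditioned non-collider, so it is open.
Try {F}:
  P1: blocked at fork node F ∈ conditioning set.
{F} contains no descendant of N and blocks every backdoor path.
No other singleton works — e.g. {E} leaves P1 open — so {F} is the unique smallest valid adjustment set.

{F}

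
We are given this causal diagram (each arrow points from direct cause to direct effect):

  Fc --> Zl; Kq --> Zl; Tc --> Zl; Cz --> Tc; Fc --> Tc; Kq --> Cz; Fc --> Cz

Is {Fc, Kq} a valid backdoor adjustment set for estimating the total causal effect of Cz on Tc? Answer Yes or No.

Yes

Backdoor paths from Cz to Tc (paths whose first edge points into Cz):
  P1: Cz <- Fc -> Tc
  P2: Cz <- Fc -> Zl <- Tc
  P3: Cz <- Kq -> Zl <- Fc -> Tc
  P4: Cz <- Kq -> Zl <- Tc
Condition 1 (no descendant of Cz in the set): holds — descendants of Cz are {Tc, Zl}; none are in {Fc, Kq}.
Condition 2 (every backdoor path blocked by {Fc, Kq}):
  P1: blocked at fork node Fc ∈ conditioning set.
  P2: blocked at fork node Fc ∈ conditioning set.
  P3: blocked at fork node Kq ∈ conditioning set.
  P4: blocked at fork node Kq ∈ conditioning set.
{Fc, Kq} satisfies the backdoor criterion.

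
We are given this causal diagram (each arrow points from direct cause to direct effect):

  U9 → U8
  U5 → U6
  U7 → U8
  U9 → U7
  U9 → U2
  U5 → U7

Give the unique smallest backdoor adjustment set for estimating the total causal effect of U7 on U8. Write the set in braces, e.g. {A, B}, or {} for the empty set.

Variables eligible for adjustment (non-descendants of U7, excluding U7 and U8): {U2, U5, U6, U9}.
Backdoor paths from U7 to U8:
  P1: U7 <- U9 -> U8
The empty set is not sufficient: P1 (U7 <- U9 -> U8) has no collider blocking it and no conditioned non-collider, so it is open.
Try {U9}:
  P1: blocked at fork node U9 ∈ conditioning set.
{U9} contains no descendant of U7 and blocks every backdoor path.
No other singleton works — e.g. {U5} leaves P1 open — so {U9} is the unique smallest valid adjustment set.

{U9}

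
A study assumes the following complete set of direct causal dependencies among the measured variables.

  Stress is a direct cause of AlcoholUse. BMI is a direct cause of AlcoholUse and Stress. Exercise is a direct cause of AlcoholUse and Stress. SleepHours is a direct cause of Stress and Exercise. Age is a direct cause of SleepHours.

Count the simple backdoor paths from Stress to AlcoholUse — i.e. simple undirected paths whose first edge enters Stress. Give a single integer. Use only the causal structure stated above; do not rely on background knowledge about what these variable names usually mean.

A backdoor path from Stress to AlcoholUse is any simple undirected path whose first edge points into Stress (i.e. leaves Stress via a parent).
Parents of Stress: {BMI, Exercise, SleepHours}.
Enumerating:
  P1: Stress <- SleepHours -> Exercise -> AlcoholUse
  P2: Stress <- Exercise -> AlcoholUse
  P3: Stress <- BMI -> AlcoholUse
That exhausts the simple backdoor paths. Count: 3.

3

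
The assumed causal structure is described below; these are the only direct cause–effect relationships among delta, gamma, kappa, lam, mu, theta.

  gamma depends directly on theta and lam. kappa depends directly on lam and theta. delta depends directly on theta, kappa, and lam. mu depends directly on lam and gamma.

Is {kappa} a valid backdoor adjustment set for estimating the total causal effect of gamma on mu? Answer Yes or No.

Backdoor paths from gamma to mu (paths whose first edge points into gamma):
  P1: gamma <- lam -> mu
  P2: gamma <- theta -> kappa <- lam -> mu
  P3: gamma <- theta -> kappa -> delta <- lam -> mu
  P4: gamma <- theta -> delta <- lam -> mu
  P5: gamma <- theta -> delta <- kappa <- lam -> mu
Condition 1 (no descendant of gamma in the set): holds — descendants of gamma are {mu}; none are in {kappa}.
Condition 2 (every backdoor path blocked by {kappa}):
  P1: open — no interior node is in the conditioning set.
  P2: open — collider(s) kappa are conditioned on (or have a conditioned descendant) and no non-collider on the path is in the set.
  P3: blocked at chain node kappa ∈ conditioning set.
  P4: blocked at collider delta (neither it nor any descendant is in the conditioning set).
  P5: blocked at collider delta (neither it nor any descendant is in the conditioning set).
{kappa} does not satisfy the backdoor criterion.

No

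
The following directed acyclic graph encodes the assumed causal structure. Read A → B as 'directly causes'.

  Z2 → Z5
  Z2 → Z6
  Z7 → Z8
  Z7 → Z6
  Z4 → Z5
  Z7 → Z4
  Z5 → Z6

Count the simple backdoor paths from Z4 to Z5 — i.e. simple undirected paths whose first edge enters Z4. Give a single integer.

2

A backdoor path from Z4 to Z5 is any simple undirected path whose first edge points into Z4 (i.e. leaves Z4 via a parent).
Parents of Z4: {Z7}.
Enumerating:
  P1: Z4 <- Z7 -> Z6 <- Z2 -> Z5
  P2: Z4 <- Z7 -> Z6 <- Z5
That exhausts the simple backdoor paths. Count: 2.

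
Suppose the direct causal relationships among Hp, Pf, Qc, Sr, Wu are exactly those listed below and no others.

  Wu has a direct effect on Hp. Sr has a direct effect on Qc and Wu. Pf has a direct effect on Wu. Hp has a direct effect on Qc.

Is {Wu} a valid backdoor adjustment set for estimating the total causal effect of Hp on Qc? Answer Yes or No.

Backdoor paths from Hp to Qc (paths whose first edge points into Hp):
  P1: Hp <- Wu <- Sr -> Qc
Condition 1 (no descendant of Hp in the set): holds — descendants of Hp are {Qc}; none are in {Wu}.
Condition 2 (every backdoor path blocked by {Wu}):
  P1: blocked at chain node Wu ∈ conditioning set.
{Wu} satisfies the backdoor criterion.

Yes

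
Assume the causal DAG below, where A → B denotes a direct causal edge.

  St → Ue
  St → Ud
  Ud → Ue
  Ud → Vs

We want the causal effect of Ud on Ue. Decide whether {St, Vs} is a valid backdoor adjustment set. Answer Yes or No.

No

Backdoor paths from Ud to Ue (paths whose first edge points into Ud):
  P1: Ud <- St -> Ue
Condition 1 (no descendant of Ud in the set): FAILS — Vs is a descendant of Ud.
Condition 2 (every backdoor path blocked by {St, Vs}):
  P1: blocked at fork node St ∈ conditioning set.
{St, Vs} does not satisfy the backdoor criterion.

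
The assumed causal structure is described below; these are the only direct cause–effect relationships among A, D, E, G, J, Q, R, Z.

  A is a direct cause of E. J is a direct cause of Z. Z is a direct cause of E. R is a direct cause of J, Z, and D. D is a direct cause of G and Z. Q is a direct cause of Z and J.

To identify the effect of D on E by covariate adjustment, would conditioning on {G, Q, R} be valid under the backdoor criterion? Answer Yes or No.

Backdoor paths from D to E (paths whose first edge points into D):
  P1: D <- R -> J <- Q -> Z -> E
  P2: D <- R -> J -> Z -> E
  P3: D <- R -> Z -> E
Condition 1 (no descendant of D in the set): FAILS — G is a descendant of D.
Condition 2 (every backdoor path blocked by {G, Q, R}):
  P1: blocked at fork node R ∈ conditioning set.
  P2: blocked at fork node R ∈ conditioning set.
  P3: blocked at fork node R ∈ conditioning set.
{G, Q, R} does not satisfy the backdoor criterion.

No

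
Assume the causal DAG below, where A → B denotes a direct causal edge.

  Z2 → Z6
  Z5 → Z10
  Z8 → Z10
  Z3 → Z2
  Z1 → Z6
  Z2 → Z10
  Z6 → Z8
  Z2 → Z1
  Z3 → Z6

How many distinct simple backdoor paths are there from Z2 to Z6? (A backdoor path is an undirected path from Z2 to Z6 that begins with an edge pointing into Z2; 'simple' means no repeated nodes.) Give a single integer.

A backdoor path from Z2 to Z6 is any simple undirected path whose first edge points into Z2 (i.e. leaves Z2 via a parent).
Parents of Z2: {Z3}.
Enumerating:
  P1: Z2 <- Z3 -> Z6
That exhausts the simple backdoor paths. Count: 1.

1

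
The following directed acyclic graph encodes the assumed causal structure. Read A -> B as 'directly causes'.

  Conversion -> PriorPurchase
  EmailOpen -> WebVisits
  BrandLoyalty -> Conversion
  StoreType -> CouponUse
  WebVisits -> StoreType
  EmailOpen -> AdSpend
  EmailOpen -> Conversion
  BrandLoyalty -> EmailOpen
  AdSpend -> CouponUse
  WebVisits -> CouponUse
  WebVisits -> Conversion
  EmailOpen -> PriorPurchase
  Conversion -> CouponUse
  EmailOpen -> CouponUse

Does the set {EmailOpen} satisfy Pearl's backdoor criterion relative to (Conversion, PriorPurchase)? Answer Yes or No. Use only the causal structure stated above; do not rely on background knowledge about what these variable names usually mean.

Backdoor paths from Conversion to PriorPurchase (paths whose first edge points into Conversion):
  P1: Conversion <- BrandLoyalty -> EmailOpen -> PriorPurchase
  P2: Conversion <- EmailOpen -> PriorPurchase
  P3: Conversion <- WebVisits <- EmailOpen -> PriorPurchase
  P4: Conversion <- WebVisits -> StoreType -> CouponUse <- EmailOpen -> PriorPurchase
  P5: Conversion <- WebVisits -> StoreType -> CouponUse <- AdSpend <- EmailOpen -> PriorPurchase
  P6: Conversion <- WebVisits -> CouponUse <- EmailOpen -> PriorPurchase
  P7: Conversion <- WebVisits -> CouponUse <- AdSpend <- EmailOpen -> PriorPurchase
Condition 1 (no descendant of Conversion in the set): holds — descendants of Conversion are {CouponUse, PriorPurchase}; none are in {EmailOpen}.
Condition 2 (every backdoor path blocked by {EmailOpen}):
  P1: blocked at chain node EmailOpen ∈ conditioning set.
  P2: blocked at fork node EmailOpen ∈ conditioning set.
  P3: blocked at fork node EmailOpen ∈ conditioning set.
  P4: blocked at collider CouponUse (neither it nor any descendant is in the conditioning set).
  P5: blocked at collider CouponUse (neither it nor any descendant is in the conditioning set).
  P6: blocked at collider CouponUse (neither it nor any descendant is in the conditioning set).
  P7: blocked at collider CouponUse (neither it nor any descendant is in the conditioning set).
{EmailOpen} satisfies the backdoor criterion.

Yes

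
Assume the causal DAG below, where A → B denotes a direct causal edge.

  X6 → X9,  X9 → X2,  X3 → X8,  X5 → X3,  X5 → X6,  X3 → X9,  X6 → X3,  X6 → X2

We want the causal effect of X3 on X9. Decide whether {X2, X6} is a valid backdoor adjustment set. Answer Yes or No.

Backdoor paths from X3 to X9 (paths whose first edge points into X3):
  P1: X3 <- X5 -> X6 -> X9
  P2: X3 <- X5 -> X6 -> X2 <- X9
  P3: X3 <- X6 -> X9
  P4: X3 <- X6 -> X2 <- X9
Condition 1 (no descendant of X3 in the set): FAILS — X2 is a descendant of X3.
Condition 2 (every backdoor path blocked by {X2, X6}):
  P1: blocked at chain node X6 ∈ conditioning set.
  P2: blocked at chain node X6 ∈ conditioning set.
  P3: blocked at fork node X6 ∈ conditioning set.
  P4: blocked at fork node X6 ∈ conditioning set.
{X2, X6} does not satisfy the backdoor criterion.

No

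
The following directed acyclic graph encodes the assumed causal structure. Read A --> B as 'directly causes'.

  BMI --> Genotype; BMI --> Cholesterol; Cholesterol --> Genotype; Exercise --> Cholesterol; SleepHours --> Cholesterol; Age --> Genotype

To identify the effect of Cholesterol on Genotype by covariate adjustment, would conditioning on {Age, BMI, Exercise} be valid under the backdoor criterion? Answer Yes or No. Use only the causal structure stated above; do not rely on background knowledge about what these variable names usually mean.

Yes

Backdoor paths from Cholesterol to Genotype (paths whose first edge points into Cholesterol):
  P1: Cholesterol <- BMI -> Genotype
Condition 1 (no descendant of Cholesterol in the set): holds — descendants of Cholesterol are {Genotype}; none are in {Age, BMI, Exercise}.
Condition 2 (every backdoor path blocked by {Age, BMI, Exercise}):
  P1: blocked at fork node BMI ∈ conditioning set.
{Age, BMI, Exercise} satisfies the backdoor criterion.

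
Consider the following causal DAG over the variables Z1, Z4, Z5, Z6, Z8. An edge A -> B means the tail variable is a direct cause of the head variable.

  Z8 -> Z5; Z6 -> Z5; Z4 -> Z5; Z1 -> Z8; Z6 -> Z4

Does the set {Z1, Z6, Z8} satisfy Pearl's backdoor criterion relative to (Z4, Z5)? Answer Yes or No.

Backdoor paths from Z4 to Z5 (paths whose first edge points into Z4):
  P1: Z4 <- Z6 -> Z5
Condition 1 (no descendant of Z4 in the set): holds — descendants of Z4 are {Z5}; none are in {Z1, Z6, Z8}.
Condition 2 (every backdoor path blocked by {Z1, Z6, Z8}):
  P1: blocked at fork node Z6 ∈ conditioning set.
{Z1, Z6, Z8} satisfies the backdoor criterion.

Yes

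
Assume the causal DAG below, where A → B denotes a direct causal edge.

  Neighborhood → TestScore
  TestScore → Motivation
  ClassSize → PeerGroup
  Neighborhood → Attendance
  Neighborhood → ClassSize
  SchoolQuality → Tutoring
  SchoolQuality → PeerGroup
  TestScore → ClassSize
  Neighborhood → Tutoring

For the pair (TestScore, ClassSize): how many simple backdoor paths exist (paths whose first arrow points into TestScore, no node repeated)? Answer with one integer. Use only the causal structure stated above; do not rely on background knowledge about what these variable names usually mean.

A backdoor path from TestScore to ClassSize is any simple undirected path whose first edge points into TestScore (i.e. leaves TestScore via a parent).
Parents of TestScore: {Neighborhood}.
Enumerating:
  P1: TestScore <- Neighborhood -> ClassSize
  P2: TestScore <- Neighborhood -> Tutoring <- SchoolQuality -> PeerGroup <- ClassSize
That exhausts the simple backdoor paths. Count: 2.

2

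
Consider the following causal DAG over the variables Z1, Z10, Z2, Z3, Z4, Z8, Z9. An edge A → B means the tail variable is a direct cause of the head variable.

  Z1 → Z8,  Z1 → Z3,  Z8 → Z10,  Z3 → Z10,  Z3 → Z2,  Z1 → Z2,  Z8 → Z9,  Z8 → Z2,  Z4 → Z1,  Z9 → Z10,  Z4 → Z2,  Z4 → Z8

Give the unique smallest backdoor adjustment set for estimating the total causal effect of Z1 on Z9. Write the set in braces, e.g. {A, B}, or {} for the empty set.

{Z4}

Variables eligible for adjustment (non-descendants of Z1, excluding Z1 and Z9): {Z4}.
Backdoor paths from Z1 to Z9:
  P1: Z1 <- Z4 -> Z8 -> Z9
  P2: Z1 <- Z4 -> Z8 -> Z2 <- Z3 -> Z10 <- Z9
  P3: Z1 <- Z4 -> Z8 -> Z10 <- Z9
  P4: Z1 <- Z4 -> Z2 <- Z8 -> Z9
  P5: Z1 <- Z4 -> Z2 <- Z8 -> Z10 <- Z9
  P6: Z1 <- Z4 -> Z2 <- Z3 -> Z10 <- Z8 -> Z9
  P7: Z1 <- Z4 -> Z2 <- Z3 -> Z10 <- Z9
The empty set is not sufficient: P1 (Z1 <- Z4 -> Z8 -> Z9) has no collider blocking it and no conditioned non-collider, so it is open.
Try {Z4}:
  P1: blocked at fork node Z4 ∈ conditioning set.
  P2: blocked at fork node Z4 ∈ conditioning set.
  P3: blocked at fork node Z4 ∈ conditioning set.
  P4: blocked at fork node Z4 ∈ conditioning set.
  P5: blocked at fork node Z4 ∈ conditioning set.
  P6: blocked at fork node Z4 ∈ conditioning set.
  P7: blocked at fork node Z4 ∈ conditioning set.
{Z4} contains no descendant of Z1 and blocks every backdoor path.
{Z4} is the unique smallest valid adjustment set.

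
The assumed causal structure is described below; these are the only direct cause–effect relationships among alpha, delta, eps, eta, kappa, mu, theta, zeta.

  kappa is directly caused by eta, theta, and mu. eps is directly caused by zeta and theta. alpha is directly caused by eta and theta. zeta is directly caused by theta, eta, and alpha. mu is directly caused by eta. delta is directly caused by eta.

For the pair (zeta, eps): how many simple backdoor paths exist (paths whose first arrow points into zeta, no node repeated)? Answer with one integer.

7

A backdoor path from zeta to eps is any simple undirected path whose first edge points into zeta (i.e. leaves zeta via a parent).
Parents of zeta: {alpha, eta, theta}.
Enumerating:
  P1: zeta <- eta -> alpha <- theta -> eps
  P2: zeta <- eta -> mu -> kappa <- theta -> eps
  P3: zeta <- eta -> kappa <- theta -> eps
  P4: zeta <- theta -> eps
  P5: zeta <- alpha <- eta -> mu -> kappa <- theta -> eps
  P6: zeta <- alpha <- eta -> kappa <- theta -> eps
  P7: zeta <- alpha <- theta -> eps
That exhausts the simple backdoor paths. Count: 7.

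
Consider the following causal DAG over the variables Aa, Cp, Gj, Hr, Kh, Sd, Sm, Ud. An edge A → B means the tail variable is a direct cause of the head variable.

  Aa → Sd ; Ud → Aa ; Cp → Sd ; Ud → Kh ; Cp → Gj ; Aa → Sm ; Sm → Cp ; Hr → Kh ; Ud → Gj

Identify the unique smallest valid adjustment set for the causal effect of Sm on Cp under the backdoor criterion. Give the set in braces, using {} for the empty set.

{}

Variables eligible for adjustment (non-descendants of Sm, excluding Sm and Cp): {Aa, Hr, Kh, Ud}.
Backdoor paths from Sm to Cp:
  P1: Sm <- Aa <- Ud -> Gj <- Cp
  P2: Sm <- Aa -> Sd <- Cp
Each backdoor path contains an unconditioned collider, so every path is already blocked with the empty conditioning set:
  P1: blocked at collider Gj (neither it nor any descendant is in the conditioning set).
  P2: blocked at collider Sd (neither it nor any descendant is in the conditioning set).
The empty set is therefore the unique smallest valid set.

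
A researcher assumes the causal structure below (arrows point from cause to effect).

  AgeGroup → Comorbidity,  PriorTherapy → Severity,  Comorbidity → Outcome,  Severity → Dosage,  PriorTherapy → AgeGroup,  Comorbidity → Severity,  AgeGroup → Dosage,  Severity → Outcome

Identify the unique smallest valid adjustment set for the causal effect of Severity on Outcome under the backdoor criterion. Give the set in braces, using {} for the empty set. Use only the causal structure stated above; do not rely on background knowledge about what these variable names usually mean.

{Comorbidity}

Variables eligible for adjustment (non-descendants of Severity, excluding Severity and Outcome): {AgeGroup, Comorbidity, PriorTherapy}.
Backdoor paths from Severity to Outcome:
  P1: Severity <- PriorTherapy -> AgeGroup -> Comorbidity -> Outcome
  P2: Severity <- Comorbidity -> Outcome
The empty set is not sufficient: P1 (Severity <- PriorTherapy -> AgeGroup -> Comorbidity -> Outcome) has no collider blocking it and no conditioned non-collider, so it is open.
Try {Comorbidity}:
  P1: blocked at chain node Comorbidity ∈ conditioning set.
  P2: blocked at fork node Comorbidity ∈ conditioning set.
{Comorbidity} contains no descendant of Severity and blocks every backdoor path.
No other singleton works — e.g. {PriorTherapy} leaves P2 open — so {Comorbidity} is the unique smallest valid adjustment set.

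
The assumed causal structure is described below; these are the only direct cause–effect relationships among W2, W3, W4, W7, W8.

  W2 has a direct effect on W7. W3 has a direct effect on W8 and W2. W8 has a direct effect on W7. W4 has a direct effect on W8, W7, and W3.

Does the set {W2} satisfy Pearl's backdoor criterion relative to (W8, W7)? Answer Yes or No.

Backdoor paths from W8 to W7 (paths whose first edge points into W8):
  P1: W8 <- W4 -> W3 -> W2 -> W7
  P2: W8 <- W4 -> W7
  P3: W8 <- W3 <- W4 -> W7
  P4: W8 <- W3 -> W2 -> W7
Condition 1 (no descendant of W8 in the set): holds — descendants of W8 are {W7}; none are in {W2}.
Condition 2 (every backdoor path blocked by {W2}):
  P1: blocked at chain node W2 ∈ conditioning set.
  P2: open — no interior node is in the conditioning set.
  P3: open — no interior node is in the conditioning set.
  P4: blocked at chain node W2 ∈ conditioning set.
{W2} does not satisfy the backdoor criterion.

No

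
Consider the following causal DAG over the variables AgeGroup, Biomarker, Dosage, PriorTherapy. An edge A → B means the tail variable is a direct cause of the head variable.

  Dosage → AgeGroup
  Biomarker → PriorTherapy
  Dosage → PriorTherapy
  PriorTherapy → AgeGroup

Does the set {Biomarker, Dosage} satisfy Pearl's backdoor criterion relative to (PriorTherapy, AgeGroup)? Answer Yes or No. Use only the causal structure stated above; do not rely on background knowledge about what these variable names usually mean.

Backdoor paths from PriorTherapy to AgeGroup (paths whose first edge points into PriorTherapy):
  P1: PriorTherapy <- Dosage -> AgeGroup
Condition 1 (no descendant of PriorTherapy in the set): holds — descendants of PriorTherapy are {AgeGroup}; none are in {Biomarker, Dosage}.
Condition 2 (every backdoor path blocked by {Biomarker, Dosage}):
  P1: blocked at fork node Dosage ∈ conditioning set.
{Biomarker, Dosage} satisfies the backdoor criterion.

Yes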